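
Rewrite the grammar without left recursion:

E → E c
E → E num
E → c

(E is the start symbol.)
E is directly left-recursive. The standard transformation for
  A → A α₁ | ... | A α_m | β₁ | ... | β_n
is
  A  → β₁ A' | ... | β_n A'
  A' → α₁ A' | ... | α_m A' | ε

E → c becomes E → c E'
E → E c becomes E' → c E'
E → E num becomes E' → num E'
Add E' → ε

Resulting grammar:
E → c E'
E' → c E'
E' → num E'
E' → ε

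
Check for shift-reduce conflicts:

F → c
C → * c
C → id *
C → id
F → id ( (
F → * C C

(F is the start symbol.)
A shift-reduce conflict occurs when an LR(0) state has both:
  - a complete (reduce) item [A → α .] (dot at the end), and
  - a shift item [B → β . c γ] (dot before a terminal).

Augment with F' → F and build the canonical LR(0) collection (I0 = CLOSURE({[F' → . F]}), then GOTO on every symbol after a dot until no new states appear). It has 13 states:
  I0: { [F → . * C C], [F → . c], [F → . id ( (], [F' → . F] }  — shift
  I1: { [C → . * c], [C → . id *], [C → . id], [F → * . C C] }  — shift
  I2: { [F' → F .] }  — accept
  I3: { [F → c .] }  — reduce
  I4: { [F → id . ( (] }  — shift
  I5: { [F → id ( . (] }  — shift
  I6: { [F → id ( ( .] }  — reduce
  I7: { [C → * . c] }  — shift
  I8: { [C → . * c], [C → . id *], [C → . id], [F → * C . C] }  — shift
  I9: { [C → id . *], [C → id .] }  — shift, reduce
  I10: { [C → id * .] }  — reduce
  I11: { [F → * C C .] }  — reduce
  I12: { [C → * c .] }  — reduce

I9 contains reduce item [C → id .] and shift item [C → id . *] — shift-reduce conflict.

Answer: Yes — I9: [C → id .] vs [C → id . *]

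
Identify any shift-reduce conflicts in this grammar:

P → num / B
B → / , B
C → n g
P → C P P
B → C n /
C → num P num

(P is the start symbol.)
No shift-reduce conflicts

A shift-reduce conflict occurs when an LR(0) state has both:
  - a complete (reduce) item [A → α .] (dot at the end), and
  - a shift item [B → β . c γ] (dot before a terminal).

Augment with P' → P and build the canonical LR(0) collection (I0 = CLOSURE({[P' → . P]}), then GOTO on every symbol after a dot until no new states appear). It has 19 states:
  I0: { [C → . n g], [C → . num P num], [P → . C P P], [P → . num / B], [P' → . P] }  — shift
  I1: { [C → . n g], [C → . num P num], [P → . C P P], [P → . num / B], [P → C . P P] }  — shift
  I2: { [P' → P .] }  — accept
  I3: { [C → n . g] }  — shift
  I4: { [C → . n g], [C → . num P num], [C → num . P num], [P → . C P P], [P → . num / B], [P → num . / B] }  — shift
  I5: { [B → . / , B], [B → . C n /], [C → . n g], [C → . num P num], [P → num / . B] }  — shift
  I6: { [C → num P . num] }  — shift
  I7: { [C → num P num .] }  — reduce
  I8: { [B → / . , B] }  — shift
  I9: { [P → num / B .] }  — reduce
  I10: { [B → C . n /] }  — shift
  I11: { [C → . n g], [C → . num P num], [C → num . P num], [P → . C P P], [P → . num / B] }  — shift
  I12: { [B → C n . /] }  — shift
  I13: { [B → C n / .] }  — reduce
  I14: { [B → . / , B], [B → . C n /], [B → / , . B], [C → . n g], [C → . num P num] }  — shift
  I15: { [B → / , B .] }  — reduce
  I16: { [C → n g .] }  — reduce
  I17: { [C → . n g], [C → . num P num], [P → . C P P], [P → . num / B], [P → C P . P] }  — shift
  I18: { [P → C P P .] }  — reduce

No state contains both a complete item and a shift item.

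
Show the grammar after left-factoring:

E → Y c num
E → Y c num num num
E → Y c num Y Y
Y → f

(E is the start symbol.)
E → Y c num E'
E' → ε
E' → num num
E' → Y Y
Y → f

Left-factoring transforms A → αβ₁ | αβ₂ into A → αA' and A' → β₁ | β₂
(α is the longest common prefix among the alternatives). Repeat until
no nonterminal has two alternatives with a common prefix.

Round 1: E has alternatives sharing prefix 'Y c num'. Introduce E': E → Y c num E'
  Add: E' → ε
  Add: E' → num num
  Add: E' → Y Y

No remaining common prefixes — done.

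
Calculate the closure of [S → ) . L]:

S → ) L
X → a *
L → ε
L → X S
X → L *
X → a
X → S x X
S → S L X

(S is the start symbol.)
To compute CLOSURE, for each item [A → α.Bβ] where B is a non-terminal, add [B → .γ] for all productions B → γ; repeat for the newly added items until nothing changes.

Start with: [S → ) . L]
  [S → ) . L] has the dot before L: add [L → .], [L → . X S]
  [L → . X S] has the dot before X: add [X → . a *], [X → . L *], [X → . a], [X → . S x X]
  [X → . S x X] has the dot before S: add [S → . ) L], [S → . S L X]
No further items can be added.

CLOSURE = { [L → . X S], [L → .], [S → ) . L], [S → . ) L], [S → . S L X], [X → . L *], [X → . S x X], [X → . a *], [X → . a] }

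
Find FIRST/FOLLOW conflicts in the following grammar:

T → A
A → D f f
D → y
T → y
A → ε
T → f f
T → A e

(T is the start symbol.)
Nullable non-terminals: A, T.
FIRST sets used below: FIRST(D) = { 'y' }, FIRST(A) = { 'y', ε }

A: nullable alternative(s) A → ε; FOLLOW(A) = { $, 'e' }
  A → D f f: FIRST \ {ε} = { 'y' } — disjoint from FOLLOW(A)
  A → ε: FIRST \ {ε} = { } — this is the only nullable alternative, skip

T: nullable alternative(s) T → A; FOLLOW(T) = { $ }
  T → A: FIRST \ {ε} = { 'y' } — this is the only nullable alternative, skip
  T → y: FIRST \ {ε} = { 'y' } — disjoint from FOLLOW(T)
  T → f f: FIRST \ {ε} = { 'f' } — disjoint from FOLLOW(T)
  T → A e: FIRST \ {ε} = { 'e', 'y' } — disjoint from FOLLOW(T)

D has no nullable alternative, so no FIRST/FOLLOW check is needed there.

No FIRST/FOLLOW conflicts found.

Answer: No FIRST/FOLLOW conflicts.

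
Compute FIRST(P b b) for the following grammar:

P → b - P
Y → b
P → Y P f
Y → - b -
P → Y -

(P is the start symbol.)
FIRST sets of the non-terminals involved (from the grammar, by fixed-point iteration):
  FIRST(P) = { '-', 'b' }

To compute FIRST(P b b), process the symbols left to right:
Symbol P is a non-terminal. Add FIRST(P) \ {ε} = { '-', 'b' }
P is not nullable (ε ∉ FIRST(P)), so stop here.
FIRST(P b b) = { '-', 'b' }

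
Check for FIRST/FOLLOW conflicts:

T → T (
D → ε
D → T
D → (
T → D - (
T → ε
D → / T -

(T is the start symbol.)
Yes. T → T '(' with FOLLOW(T) on { '(', '-' }; T → D '-' '(' with FOLLOW(T) on { '(', '-' }; D → T with FOLLOW(D) on { '-' }

A FIRST/FOLLOW conflict occurs when a non-terminal N has a nullable alternative N → β (β ⇒* ε) and another alternative N → α with FIRST(α) ∩ FOLLOW(N) ≠ ∅: on such a lookahead the parser cannot decide between expanding α and letting N vanish via β.

Nullable non-terminals: D, T.
FIRST sets used below: FIRST(T) = { '(', '-', '/', ε }, FIRST(D) = { '(', '-', '/', ε }

D: nullable alternative(s) D → ε, D → T; FOLLOW(D) = { '-' }
  D → ε: FIRST \ {ε} = { } — disjoint from FOLLOW(D)
  D → T: FIRST \ {ε} = { '(', '-', '/' } — overlaps FOLLOW(D) on { '-' }: CONFLICT
  D → (: FIRST \ {ε} = { '(' } — disjoint from FOLLOW(D)
  D → / T -: FIRST \ {ε} = { '/' } — disjoint from FOLLOW(D)

T: nullable alternative(s) T → ε; FOLLOW(T) = { $, '(', '-' }
  T → T (: FIRST \ {ε} = { '(', '-', '/' } — overlaps FOLLOW(T) on { '(', '-' }: CONFLICT
  T → D - (: FIRST \ {ε} = { '(', '-', '/' } — overlaps FOLLOW(T) on { '(', '-' }: CONFLICT
  T → ε: FIRST \ {ε} = { } — this is the only nullable alternative, skip

So the grammar has 3 FIRST/FOLLOW conflicts (marked CONFLICT above).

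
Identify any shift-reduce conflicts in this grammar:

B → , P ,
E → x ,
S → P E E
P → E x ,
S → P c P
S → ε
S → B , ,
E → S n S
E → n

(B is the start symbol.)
Augment with B' → B and build the canonical LR(0) collection (I0 = CLOSURE({[B' → . B]}), then GOTO on every symbol after a dot until no new states appear). It has 24 states:
  I0: { [B → . , P ,], [B' → . B] }  — shift
  I1: { [B → , . P ,], [B → . , P ,], [E → . S n S], [E → . n], [E → . x ,], [P → . E x ,], [S → . B , ,], [S → . P E E], [S → . P c P], [S → .] }  — shift, reduce
  I2: { [B' → B .] }  — accept
  I3: { [S → B . , ,] }  — shift
  I4: { [P → E . x ,] }  — shift
  I5: { [B → , P . ,], [B → . , P ,], [E → . S n S], [E → . n], [E → . x ,], [P → . E x ,], [S → . B , ,], [S → . P E E], [S → . P c P], [S → .], [S → P . E E], [S → P . c P] }  — shift, reduce
  I6: { [E → S . n S] }  — shift
  I7: { [E → n .] }  — reduce
  I8: { [E → x . ,] }  — shift
  I9: { [E → x , .] }  — reduce
  I10: { [B → . , P ,], [E → . S n S], [E → . n], [E → . x ,], [E → S n . S], [P → . E x ,], [S → . B , ,], [S → . P E E], [S → . P c P], [S → .] }  — shift, reduce
  I11: { [B → . , P ,], [E → . S n S], [E → . n], [E → . x ,], [P → . E x ,], [S → . B , ,], [S → . P E E], [S → . P c P], [S → .], [S → P . E E], [S → P . c P] }  — shift, reduce
  I12: { [E → S . n S], [E → S n S .] }  — shift, reduce
  I13: { [B → . , P ,], [E → . S n S], [E → . n], [E → . x ,], [P → . E x ,], [P → E . x ,], [S → . B , ,], [S → . P E E], [S → . P c P], [S → .], [S → P E . E] }  — shift, reduce
  I14: { [B → . , P ,], [E → . S n S], [E → . n], [E → . x ,], [P → . E x ,], [S → . B , ,], [S → . P E E], [S → . P c P], [S → .], [S → P c . P] }  — shift, reduce
  I15: { [B → . , P ,], [E → . S n S], [E → . n], [E → . x ,], [P → . E x ,], [S → . B , ,], [S → . P E E], [S → . P c P], [S → .], [S → P . E E], [S → P . c P], [S → P c P .] }  — shift, 2 reduces
  I16: { [P → E . x ,], [S → P E E .] }  — shift, reduce
  I17: { [E → x . ,], [P → E x . ,] }  — shift
  I18: { [E → x , .], [P → E x , .] }  — 2 reduces
  I19: { [P → E x . ,] }  — shift
  I20: { [P → E x , .] }  — reduce
  I21: { [B → , . P ,], [B → , P , .], [B → . , P ,], [E → . S n S], [E → . n], [E → . x ,], [P → . E x ,], [S → . B , ,], [S → . P E E], [S → . P c P], [S → .] }  — shift, 2 reduces
  I22: { [S → B , . ,] }  — shift
  I23: { [S → B , , .] }  — reduce

I1 contains reduce item [S → .] and shift items [B → . , P ,], [E → . n], [E → . x ,] — shift-reduce conflict.
I5 contains reduce item [S → .] and shift items [B → . , P ,], [B → , P . ,], [E → . n], [E → . x ,], [S → P . c P] — shift-reduce conflict.
I10 contains reduce item [S → .] and shift items [B → . , P ,], [E → . n], [E → . x ,] — shift-reduce conflict.
I11 contains reduce item [S → .] and shift items [B → . , P ,], [E → . n], [E → . x ,], [S → P . c P] — shift-reduce conflict.
I12 contains reduce item [E → S n S .] and shift item [E → S . n S] — shift-reduce conflict.
I13 contains reduce item [S → .] and shift items [B → . , P ,], [E → . n], [E → . x ,], [P → E . x ,] — shift-reduce conflict.
I14 contains reduce item [S → .] and shift items [B → . , P ,], [E → . n], [E → . x ,] — shift-reduce conflict.
I15 contains reduce items [S → .], [S → P c P .] and shift items [B → . , P ,], [E → . n], [E → . x ,], [S → P . c P] — shift-reduce conflict.
I16 contains reduce item [S → P E E .] and shift item [P → E . x ,] — shift-reduce conflict.
I21 contains reduce items [B → , P , .], [S → .] and shift items [B → . , P ,], [E → . n], [E → . x ,] — shift-reduce conflict.

Answer: Yes — I1: [S → .] vs [B → . , P ,]; I5: [S → .] vs [B → . , P ,]; I10: [S → .] vs [B → . , P ,]; I11: [S → .] vs [B → . , P ,]; I12: [E → S n S .] vs [E → S . n S]; I13: [S → .] vs [B → . , P ,]; I14: [S → .] vs [B → . , P ,]; I15: [S → .] vs [B → . , P ,]; I16: [S → P E E .] vs [P → E . x ,]; I21: [B → , P , .] vs [B → . , P ,]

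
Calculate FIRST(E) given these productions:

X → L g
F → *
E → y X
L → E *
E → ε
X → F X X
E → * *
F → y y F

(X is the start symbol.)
To compute FIRST(E), examine every production with E on the left-hand side, reading each right-hand side left to right until a non-nullable symbol is reached.

From E → y X:
  - y is a terminal: add 'y' and stop
From E → ε:
  - ε-production, so ε ∈ FIRST(E)
From E → * *:
  - '*' is a terminal: add '*' and stop

Collecting: FIRST(E) = { '*', 'y', ε }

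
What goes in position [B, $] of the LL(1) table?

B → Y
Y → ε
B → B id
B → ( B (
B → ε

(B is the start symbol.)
To find M[B, $], we find productions for B where $ is in the predict set (PREDICT(N → α) = (FIRST(α) \ {ε}) ∪ (FOLLOW(N) if α ⇒* ε)).

Relevant sets:
  FIRST(Y) = { ε }
  FIRST(B) = { '(', 'id', ε }
  FOLLOW(B) = { $, '(', 'id' }

B → Y: PREDICT = { $, '(', 'id' }
  $ is in predict set, so this production goes in M[B, $]
B → B id: PREDICT = { '(', 'id' }
B → ( B (: PREDICT = { '(' }
B → ε: PREDICT = { $, '(', 'id' }
  $ is in predict set, so this production goes in M[B, $]

M[B, $] = B → Y, B → ε  (a multiply-defined cell — the grammar is not LL(1))

Answer: B → Y, B → ε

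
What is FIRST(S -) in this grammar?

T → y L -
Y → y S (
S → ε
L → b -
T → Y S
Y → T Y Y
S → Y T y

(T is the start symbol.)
FIRST sets of the non-terminals involved (from the grammar, by fixed-point iteration):
  FIRST(S) = { 'y', ε }

To compute FIRST(S -), process the symbols left to right:
Symbol S is a non-terminal. Add FIRST(S) \ {ε} = { 'y' }
S is nullable (ε ∈ FIRST(S)), continue to the next symbol.
Symbol - is a terminal. Add '-' and stop.
FIRST(S -) = { '-', 'y' }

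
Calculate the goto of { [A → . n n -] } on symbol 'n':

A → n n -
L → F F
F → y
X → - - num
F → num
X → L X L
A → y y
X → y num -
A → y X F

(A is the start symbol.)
{ [A → n . n -] }

GOTO(I, 'n') = CLOSURE({ [A → αX.β] : [A → α.Xβ] ∈ I, X = 'n' })

Items with dot before 'n', with the dot advanced:
  [A → . n n -] → [A → n . n -]
Closure adds nothing (no advanced item has the dot before a non-terminal).

GOTO = { [A → n . n -] }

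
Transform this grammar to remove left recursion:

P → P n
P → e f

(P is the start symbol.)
P is directly left-recursive. The standard transformation for
  A → A α₁ | ... | A α_m | β₁ | ... | β_n
is
  A  → β₁ A' | ... | β_n A'
  A' → α₁ A' | ... | α_m A' | ε

P → e f becomes P → e f P'
P → P n becomes P' → n P'
Add P' → ε

Resulting grammar:
P → e f P'
P' → n P'
P' → ε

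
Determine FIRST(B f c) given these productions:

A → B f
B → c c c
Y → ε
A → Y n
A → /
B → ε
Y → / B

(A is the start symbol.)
FIRST sets of the non-terminals involved (from the grammar, by fixed-point iteration):
  FIRST(B) = { 'c', ε }

To compute FIRST(B f c), process the symbols left to right:
Symbol B is a non-terminal. Add FIRST(B) \ {ε} = { 'c' }
B is nullable (ε ∈ FIRST(B)), continue to the next symbol.
Symbol f is a terminal. Add 'f' and stop.
FIRST(B f c) = { 'c', 'f' }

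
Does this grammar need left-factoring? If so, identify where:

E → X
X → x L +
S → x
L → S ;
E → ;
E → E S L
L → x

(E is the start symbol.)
No, left-factoring is not needed

Left-factoring is needed when two productions for the same non-terminal
share a common prefix on the right-hand side.

Productions for E:
  E → X
  E → ;
  E → E S L
Productions for L:
  L → S ;
  L → x

No common prefixes found.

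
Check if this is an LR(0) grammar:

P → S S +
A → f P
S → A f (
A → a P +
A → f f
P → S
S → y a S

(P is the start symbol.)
No. Shift-reduce conflict between [P → S .] and [A → . a P +]

A grammar is LR(0) if no state in the canonical LR(0) collection has:
  - both a shift item (dot before a terminal) and a complete item (shift-reduce conflict), or
  - two or more complete items (reduce-reduce conflict; the accept item [P' → P .] counts as a complete item here).

Augment with P' → P and build the canonical LR(0) collection (I0 = CLOSURE({[P' → . P]}), then GOTO on every symbol after a dot until no new states appear). It has 17 states:
  I0: { [A → . a P +], [A → . f P], [A → . f f], [P → . S S +], [P → . S], [P' → . P], [S → . A f (], [S → . y a S] }  — shift
  I1: { [S → A . f (] }  — shift
  I2: { [P' → P .] }  — accept
  I3: { [A → . a P +], [A → . f P], [A → . f f], [P → S . S +], [P → S .], [S → . A f (], [S → . y a S] }  — shift, reduce
  I4: { [A → . a P +], [A → . f P], [A → . f f], [A → a . P +], [P → . S S +], [P → . S], [S → . A f (], [S → . y a S] }  — shift
  I5: { [A → . a P +], [A → . f P], [A → . f f], [A → f . P], [A → f . f], [P → . S S +], [P → . S], [S → . A f (], [S → . y a S] }  — shift
  I6: { [S → y . a S] }  — shift
  I7: { [A → . a P +], [A → . f P], [A → . f f], [S → . A f (], [S → . y a S], [S → y a . S] }  — shift
  I8: { [S → y a S .] }  — reduce
  I9: { [A → f P .] }  — reduce
  I10: { [A → . a P +], [A → . f P], [A → . f f], [A → f . P], [A → f . f], [A → f f .], [P → . S S +], [P → . S], [S → . A f (], [S → . y a S] }  — shift, reduce
  I11: { [A → a P . +] }  — shift
  I12: { [A → a P + .] }  — reduce
  I13: { [P → S S . +] }  — shift
  I14: { [P → S S + .] }  — reduce
  I15: { [S → A f . (] }  — shift
  I16: { [S → A f ( .] }  — reduce

Conflict in state I3:
  Shift-reduce conflict between [P → S .] and [A → . a P +]
So the grammar is NOT LR(0).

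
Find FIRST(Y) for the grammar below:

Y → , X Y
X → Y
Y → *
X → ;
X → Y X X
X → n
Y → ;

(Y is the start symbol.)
{ '*', ',', ';' }

From Y → , X Y:
  - ',' is a terminal: add ',' and stop
From Y → *:
  - '*' is a terminal: add '*' and stop
From Y → ;:
  - ';' is a terminal: add ';' and stop

Collecting: FIRST(Y) = { '*', ',', ';' }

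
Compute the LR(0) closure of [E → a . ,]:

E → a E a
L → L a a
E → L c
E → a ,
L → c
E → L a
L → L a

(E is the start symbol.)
{ [E → a . ,] }

Start with: [E → a . ,]
The dot precedes the terminal ',', so nothing is added.

CLOSURE = { [E → a . ,] }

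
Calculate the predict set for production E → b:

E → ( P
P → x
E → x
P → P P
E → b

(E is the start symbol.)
PREDICT(E → b) = (FIRST(RHS) \ {ε}) ∪ (FOLLOW(E) if ε ∈ FIRST(RHS), i.e. RHS ⇒* ε)
FIRST(b) = { 'b' }
ε ∉ FIRST(b), so FOLLOW(E) is not added.
PREDICT(E → b) = { 'b' }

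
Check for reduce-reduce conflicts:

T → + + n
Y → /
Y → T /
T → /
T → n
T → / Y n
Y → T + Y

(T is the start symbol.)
A reduce-reduce conflict occurs when an LR(0) state has two complete items [A → α .] and [B → β .] — both call for a reduction, and with no lookahead the parser cannot choose between them.

Augment with T' → T and build the canonical LR(0) collection (I0 = CLOSURE({[T' → . T]}), then GOTO on every symbol after a dot until no new states appear). It has 14 states:
  I0: { [T → . + + n], [T → . / Y n], [T → . /], [T → . n], [T' → . T] }  — shift
  I1: { [T → + . + n] }  — shift
  I2: { [T → . + + n], [T → . / Y n], [T → . /], [T → . n], [T → / . Y n], [T → / .], [Y → . /], [Y → . T + Y], [Y → . T /] }  — shift, reduce
  I3: { [T' → T .] }  — accept
  I4: { [T → n .] }  — reduce
  I5: { [T → . + + n], [T → . / Y n], [T → . /], [T → . n], [T → / . Y n], [T → / .], [Y → . /], [Y → . T + Y], [Y → . T /], [Y → / .] }  — shift, 2 reduces
  I6: { [Y → T . + Y], [Y → T . /] }  — shift
  I7: { [T → / Y . n] }  — shift
  I8: { [T → / Y n .] }  — reduce
  I9: { [T → . + + n], [T → . / Y n], [T → . /], [T → . n], [Y → . /], [Y → . T + Y], [Y → . T /], [Y → T + . Y] }  — shift
  I10: { [Y → T / .] }  — reduce
  I11: { [Y → T + Y .] }  — reduce
  I12: { [T → + + . n] }  — shift
  I13: { [T → + + n .] }  — reduce

I5 contains complete items [T → / .], [Y → / .] — reduce-reduce conflict.

Answer: Yes — I5: [T → / .] vs [Y → / .]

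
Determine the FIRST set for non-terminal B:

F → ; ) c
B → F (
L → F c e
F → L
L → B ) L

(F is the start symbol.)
{ ';' }

FIRST sets of the other non-terminals involved (by the same procedure, iterated to a fixed point):
  FIRST(F) = { ';' }

From B → F (:
  - F is a non-terminal: add FIRST(F) \ {ε} = { ';' }
    F is not nullable, so stop

Collecting: FIRST(B) = { ';' }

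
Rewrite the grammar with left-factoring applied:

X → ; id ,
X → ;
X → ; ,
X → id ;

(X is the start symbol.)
Left-factoring transforms A → αβ₁ | αβ₂ into A → αA' and A' → β₁ | β₂
(α is the longest common prefix among the alternatives). Repeat until
no nonterminal has two alternatives with a common prefix.

Round 1: X has alternatives sharing prefix ';'. Introduce X': X → ; X'
  Add: X' → id ,
  Add: X' → ε
  Add: X' → ,

No remaining common prefixes — done.

Resulting grammar:
X → ; X'
X' → id ,
X' → ε
X' → ,
X → id ;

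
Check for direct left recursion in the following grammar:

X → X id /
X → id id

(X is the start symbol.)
Direct left recursion occurs when N → N α for some non-terminal N (the right-hand side begins with the left-hand side itself).

X → X id /: LEFT RECURSIVE (starts with X)
X → id id: starts with id

The grammar has direct left recursion on: X.

Answer: Yes, X is left-recursive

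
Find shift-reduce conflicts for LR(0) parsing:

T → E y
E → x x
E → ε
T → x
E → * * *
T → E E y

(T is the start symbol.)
A shift-reduce conflict occurs when an LR(0) state has both:
  - a complete (reduce) item [A → α .] (dot at the end), and
  - a shift item [B → β . c γ] (dot before a terminal).

Augment with T' → T and build the canonical LR(0) collection (I0 = CLOSURE({[T' → . T]}), then GOTO on every symbol after a dot until no new states appear). It has 12 states:
  I0: { [E → . * * *], [E → . x x], [E → .], [T → . E E y], [T → . E y], [T → . x], [T' → . T] }  — shift, reduce
  I1: { [E → * . * *] }  — shift
  I2: { [E → . * * *], [E → . x x], [E → .], [T → E . E y], [T → E . y] }  — shift, reduce
  I3: { [T' → T .] }  — accept
  I4: { [E → x . x], [T → x .] }  — shift, reduce
  I5: { [E → x x .] }  — reduce
  I6: { [T → E E . y] }  — shift
  I7: { [E → x . x] }  — shift
  I8: { [T → E y .] }  — reduce
  I9: { [T → E E y .] }  — reduce
  I10: { [E → * * . *] }  — shift
  I11: { [E → * * * .] }  — reduce

I0 contains reduce item [E → .] and shift items [E → . * * *], [E → . x x], [T → . x] — shift-reduce conflict.
I2 contains reduce item [E → .] and shift items [E → . * * *], [E → . x x], [T → E . y] — shift-reduce conflict.
I4 contains reduce item [T → x .] and shift item [E → x . x] — shift-reduce conflict.

Answer: Yes — I0: [E → .] vs [E → . * * *]; I2: [E → .] vs [E → . * * *]; I4: [T → x .] vs [E → x . x]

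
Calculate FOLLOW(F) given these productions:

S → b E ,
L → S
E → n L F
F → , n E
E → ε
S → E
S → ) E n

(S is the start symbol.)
{ $, ',', 'n' }

In E → n L F: F is at the end, add FOLLOW(E)

The FOLLOW sets referred to above (computed the same way, to a fixed point):
  FOLLOW(E) = { $, ',', 'n' }

Taking the union: FOLLOW(F) = { $, ',', 'n' }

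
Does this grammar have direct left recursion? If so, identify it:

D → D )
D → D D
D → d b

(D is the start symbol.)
Yes, D is left-recursive

Direct left recursion occurs when N → N α for some non-terminal N (the right-hand side begins with the left-hand side itself).

D → D ): LEFT RECURSIVE (starts with D)
D → D D: LEFT RECURSIVE (starts with D)
D → d b: starts with d

The grammar has direct left recursion on: D.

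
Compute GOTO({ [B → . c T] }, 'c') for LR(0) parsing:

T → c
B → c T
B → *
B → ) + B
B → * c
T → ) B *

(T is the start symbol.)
GOTO(I, 'c') = CLOSURE({ [A → αX.β] : [A → α.Xβ] ∈ I, X = 'c' })

Items with dot before 'c', with the dot advanced:
  [B → . c T] → [B → c . T]
Closure of the advanced items:
  [B → c . T] has the dot before T: add [T → . c], [T → . ) B *]

GOTO = { [B → c . T], [T → . ) B *], [T → . c] }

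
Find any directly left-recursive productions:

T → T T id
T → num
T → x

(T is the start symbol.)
T → T T id: LEFT RECURSIVE (starts with T)
T → num: starts with num
T → x: starts with x

The grammar has direct left recursion on: T.

Answer: Yes, T is left-recursive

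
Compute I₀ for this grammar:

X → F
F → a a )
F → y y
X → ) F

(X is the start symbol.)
First, augment the grammar with X' → X
I₀ = CLOSURE({ [X' → . X] }):
  [X' → . X] has the dot before X: add [X → . F], [X → . ) F]
  [X → . F] has the dot before F: add [F → . a a )], [F → . y y]
No further items can be added.

I₀ = { [F → . a a )], [F → . y y], [X → . ) F], [X → . F], [X' → . X] }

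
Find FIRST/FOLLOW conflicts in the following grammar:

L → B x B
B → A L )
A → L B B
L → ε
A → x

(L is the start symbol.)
A FIRST/FOLLOW conflict occurs when a non-terminal N has a nullable alternative N → β (β ⇒* ε) and another alternative N → α with FIRST(α) ∩ FOLLOW(N) ≠ ∅: on such a lookahead the parser cannot decide between expanding α and letting N vanish via β.

Nullable non-terminals: L.
FIRST sets used below: FIRST(B) = { 'x' }

L: nullable alternative(s) L → ε; FOLLOW(L) = { $, ')', 'x' }
  L → B x B: FIRST \ {ε} = { 'x' } — overlaps FOLLOW(L) on { 'x' }: CONFLICT
  L → ε: FIRST \ {ε} = { } — this is the only nullable alternative, skip

A, B have no nullable alternative, so no FIRST/FOLLOW check is needed there.

So the grammar has 1 FIRST/FOLLOW conflict (marked CONFLICT above).

Answer: Yes. L → B x B with FOLLOW(L) on { 'x' }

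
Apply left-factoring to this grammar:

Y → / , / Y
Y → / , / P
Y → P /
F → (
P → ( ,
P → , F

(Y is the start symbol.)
Left-factoring transforms A → αβ₁ | αβ₂ into A → αA' and A' → β₁ | β₂
(α is the longest common prefix among the alternatives). Repeat until
no nonterminal has two alternatives with a common prefix.

Round 1: Y has alternatives sharing prefix '/ , /'. Introduce Y': Y → / , / Y'
  Add: Y' → Y
  Add: Y' → P

No remaining common prefixes — done.

Resulting grammar:
Y → / , / Y'
Y' → Y
Y' → P
Y → P /
F → (
P → ( ,
P → , F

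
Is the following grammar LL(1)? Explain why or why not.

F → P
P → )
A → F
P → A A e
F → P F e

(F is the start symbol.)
A grammar is LL(1) if for each non-terminal N with multiple productions, the predict sets of those productions are pairwise disjoint, where PREDICT(N → α) = (FIRST(α) \ {ε}) ∪ (FOLLOW(N) if α ⇒* ε).

Relevant sets:
  FIRST(P) = { ')' }
  FIRST(A) = { ')' }

For F:
  PREDICT(F → P) = { ')' }
  PREDICT(F → P F e) = { ')' }
For P:
  PREDICT(P → ')') = { ')' }
  PREDICT(P → A A e) = { ')' }
A has a single production, so nothing to check there.

Conflict found: Predict set conflict for F: { ')' }
The grammar is NOT LL(1).

Answer: No. Predict set conflict for F: { ')' }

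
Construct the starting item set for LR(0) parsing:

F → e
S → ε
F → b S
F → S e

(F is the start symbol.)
First, augment the grammar with F' → F
I₀ = CLOSURE({ [F' → . F] }):
  [F' → . F] has the dot before F: add [F → . e], [F → . b S], [F → . S e]
  [F → . S e] has the dot before S: add [S → .]
No further items can be added.

I₀ = { [F → . S e], [F → . b S], [F → . e], [F' → . F], [S → .] }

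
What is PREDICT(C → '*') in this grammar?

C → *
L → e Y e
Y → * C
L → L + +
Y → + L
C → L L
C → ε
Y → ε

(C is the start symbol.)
{ '*' }

PREDICT(C → '*') = (FIRST(RHS) \ {ε}) ∪ (FOLLOW(C) if ε ∈ FIRST(RHS), i.e. RHS ⇒* ε)
FIRST('*') = { '*' }
ε ∉ FIRST('*'), so FOLLOW(C) is not added.
PREDICT(C → '*') = { '*' }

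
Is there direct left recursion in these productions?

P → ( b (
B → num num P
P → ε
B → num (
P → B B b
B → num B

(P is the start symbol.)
Direct left recursion occurs when N → N α for some non-terminal N (the right-hand side begins with the left-hand side itself).

P → ( b (: starts with '('
B → num num P: starts with num
P → ε: starts with ε
B → num (: starts with num
P → B B b: starts with B
B → num B: starts with num

No direct left recursion found.

Answer: No direct left recursion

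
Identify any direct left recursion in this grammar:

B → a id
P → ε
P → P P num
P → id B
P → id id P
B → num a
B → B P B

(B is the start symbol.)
Yes, P, B are left-recursive

Direct left recursion occurs when N → N α for some non-terminal N (the right-hand side begins with the left-hand side itself).

B → a id: starts with a
P → ε: starts with ε
P → P P num: LEFT RECURSIVE (starts with P)
P → id B: starts with id
P → id id P: starts with id
B → num a: starts with num
B → B P B: LEFT RECURSIVE (starts with B)

The grammar has direct left recursion on: P, B.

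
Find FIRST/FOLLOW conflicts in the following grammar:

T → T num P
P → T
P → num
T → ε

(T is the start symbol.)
A FIRST/FOLLOW conflict occurs when a non-terminal N has a nullable alternative N → β (β ⇒* ε) and another alternative N → α with FIRST(α) ∩ FOLLOW(N) ≠ ∅: on such a lookahead the parser cannot decide between expanding α and letting N vanish via β.

Nullable non-terminals: P, T.
FIRST sets used below: FIRST(T) = { 'num', ε }

P: nullable alternative(s) P → T; FOLLOW(P) = { $, 'num' }
  P → T: FIRST \ {ε} = { 'num' } — this is the only nullable alternative, skip
  P → num: FIRST \ {ε} = { 'num' } — overlaps FOLLOW(P) on { 'num' }: CONFLICT

T: nullable alternative(s) T → ε; FOLLOW(T) = { $, 'num' }
  T → T num P: FIRST \ {ε} = { 'num' } — overlaps FOLLOW(T) on { 'num' }: CONFLICT
  T → ε: FIRST \ {ε} = { } — this is the only nullable alternative, skip

So the grammar has 2 FIRST/FOLLOW conflicts (marked CONFLICT above).

Answer: Yes. T → T num P with FOLLOW(T) on { 'num' }; P → num with FOLLOW(P) on { 'num' }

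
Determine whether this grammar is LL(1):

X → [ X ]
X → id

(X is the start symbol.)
For X:
  PREDICT(X → '[' X ']') = { '[' }
  PREDICT(X → id) = { 'id' }

All predict sets are disjoint. The grammar IS LL(1).

Answer: Yes, the grammar is LL(1).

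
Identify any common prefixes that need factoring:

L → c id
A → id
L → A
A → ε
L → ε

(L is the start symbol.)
No, left-factoring is not needed

Left-factoring is needed when two productions for the same non-terminal
share a common prefix on the right-hand side.

Productions for L:
  L → c id
  L → A
  L → ε
Productions for A:
  A → id
  A → ε

No common prefixes found.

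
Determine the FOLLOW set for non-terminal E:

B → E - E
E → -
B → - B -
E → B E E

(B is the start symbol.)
{ $, '-' }

To compute FOLLOW(E), find every occurrence of E on a right-hand side N → α E β: add FIRST(β) \ {ε}, and if β is empty or nullable also add FOLLOW(N). Iterate to a fixed point.

In B → E - E: E is followed by '-' E, add FIRST('-' E) \ {ε} = { '-' }
In B → E - E: E is at the end, add FOLLOW(B)
In E → B E E: E is followed by E, add FIRST(E) \ {ε} = { '-' }
In E → B E E: E is at the end; this adds FOLLOW(E) to itself — nothing new

The FOLLOW sets referred to above (computed the same way, to a fixed point):
  FOLLOW(B) = { $, '-' }

Taking the union: FOLLOW(E) = { $, '-' }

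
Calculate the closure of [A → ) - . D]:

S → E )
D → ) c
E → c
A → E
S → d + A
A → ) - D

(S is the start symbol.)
{ [A → ) - . D], [D → . ) c] }

To compute CLOSURE, for each item [A → α.Bβ] where B is a non-terminal, add [B → .γ] for all productions B → γ; repeat for the newly added items until nothing changes.

Start with: [A → ) - . D]
  [A → ) - . D] has the dot before D: add [D → . ) c]
No further items can be added.

CLOSURE = { [A → ) - . D], [D → . ) c] }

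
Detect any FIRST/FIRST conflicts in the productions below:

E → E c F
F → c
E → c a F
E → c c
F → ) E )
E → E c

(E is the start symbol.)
A FIRST/FIRST conflict occurs when two productions N → α and N → β for the same non-terminal have FIRST(α) ∩ FIRST(β) ≠ ∅ (with ε ∈ FIRST of a nullable right-hand side, so two nullable alternatives also conflict).

FIRST sets of the non-terminals at (or reachable through a nullable prefix from) the front of some alternative:
  FIRST(E) = { 'c' }

Productions for E:
  E → E c F: FIRST = { 'c' }
  E → c a F: FIRST = { 'c' }
  E → c c: FIRST = { 'c' }
  E → E c: FIRST = { 'c' }
Productions for F:
  F → c: FIRST = { 'c' }
  F → ) E ): FIRST = { ')' }

Conflict for E: E → E c F and E → c a F
  Overlap: { 'c' }
Conflict for E: E → E c F and E → c c
  Overlap: { 'c' }
Conflict for E: E → E c F and E → E c
  Overlap: { 'c' }
Conflict for E: E → c a F and E → c c
  Overlap: { 'c' }
Conflict for E: E → c a F and E → E c
  Overlap: { 'c' }
Conflict for E: E → c c and E → E c
  Overlap: { 'c' }

Answer: Yes. E → E c F / E → c a F on { 'c' }; E → E c F / E → c c on { 'c' }; E → E c F / E → E c on { 'c' }; E → c a F / E → c c on { 'c' }; E → c a F / E → E c on { 'c' }; E → c c / E → E c on { 'c' }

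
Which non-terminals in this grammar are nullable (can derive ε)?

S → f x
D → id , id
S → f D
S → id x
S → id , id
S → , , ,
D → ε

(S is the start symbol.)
A non-terminal is nullable if it can derive ε (the empty string): either it has an ε-production, or it has a production whose right-hand side consists entirely of nullable non-terminals.

ε-productions: D → ε
So D is immediately nullable.
No further non-terminal can be added: every production for the remaining non-terminals contains a terminal or a non-nullable non-terminal.
Nullable = { 'D' }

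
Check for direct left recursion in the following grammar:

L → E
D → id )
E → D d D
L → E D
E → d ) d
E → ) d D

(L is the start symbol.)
Direct left recursion occurs when N → N α for some non-terminal N (the right-hand side begins with the left-hand side itself).

L → E: starts with E
D → id ): starts with id
E → D d D: starts with D
L → E D: starts with E
E → d ) d: starts with d
E → ) d D: starts with ')'

No direct left recursion found.

Answer: No direct left recursion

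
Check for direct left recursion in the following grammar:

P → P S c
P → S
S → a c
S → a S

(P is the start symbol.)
P → P S c: LEFT RECURSIVE (starts with P)
P → S: starts with S
S → a c: starts with a
S → a S: starts with a

The grammar has direct left recursion on: P.

Answer: Yes, P is left-recursive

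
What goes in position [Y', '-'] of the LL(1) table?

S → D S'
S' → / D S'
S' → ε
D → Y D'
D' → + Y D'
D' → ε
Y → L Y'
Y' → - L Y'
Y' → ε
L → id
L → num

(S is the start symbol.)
Y' → - L Y'

To find M[Y', '-'], we find productions for Y' where '-' is in the predict set (PREDICT(N → α) = (FIRST(α) \ {ε}) ∪ (FOLLOW(N) if α ⇒* ε)).

Relevant sets:
  FOLLOW(Y') = { $, '+', '/' }

Y' → - L Y': PREDICT = { '-' }
  '-' is in predict set, so this production goes in M[Y', '-']
Y' → ε: PREDICT = { $, '+', '/' }

M[Y', '-'] = Y' → - L Y'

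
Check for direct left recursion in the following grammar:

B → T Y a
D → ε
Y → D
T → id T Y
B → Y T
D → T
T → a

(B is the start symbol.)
Direct left recursion occurs when N → N α for some non-terminal N (the right-hand side begins with the left-hand side itself).

B → T Y a: starts with T
D → ε: starts with ε
Y → D: starts with D
T → id T Y: starts with id
B → Y T: starts with Y
D → T: starts with T
T → a: starts with a

No direct left recursion found.

Answer: No direct left recursion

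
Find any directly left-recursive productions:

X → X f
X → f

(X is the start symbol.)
Yes, X is left-recursive

X → X f: LEFT RECURSIVE (starts with X)
X → f: starts with f

The grammar has direct left recursion on: X.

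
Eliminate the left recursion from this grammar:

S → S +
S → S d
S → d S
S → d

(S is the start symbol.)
S → d S S'
S → d S'
S' → + S'
S' → d S'
S' → ε

S is directly left-recursive. The standard transformation for
  A → A α₁ | ... | A α_m | β₁ | ... | β_n
is
  A  → β₁ A' | ... | β_n A'
  A' → α₁ A' | ... | α_m A' | ε

S → d S becomes S → d S S'
S → d becomes S → d S'
S → S + becomes S' → + S'
S → S d becomes S' → d S'
Add S' → ε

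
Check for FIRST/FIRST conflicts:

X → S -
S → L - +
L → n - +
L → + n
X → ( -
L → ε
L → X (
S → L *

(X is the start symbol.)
A FIRST/FIRST conflict occurs when two productions N → α and N → β for the same non-terminal have FIRST(α) ∩ FIRST(β) ≠ ∅ (with ε ∈ FIRST of a nullable right-hand side, so two nullable alternatives also conflict).

FIRST sets of the non-terminals at (or reachable through a nullable prefix from) the front of some alternative:
  FIRST(S) = { '(', '*', '+', '-', 'n' }
  FIRST(L) = { '(', '*', '+', '-', 'n', ε }
  FIRST(X) = { '(', '*', '+', '-', 'n' }

Productions for X:
  X → S -: FIRST = { '(', '*', '+', '-', 'n' }
  X → ( -: FIRST = { '(' }
Productions for S:
  S → L - +: FIRST = { '(', '*', '+', '-', 'n' }
  S → L *: FIRST = { '(', '*', '+', '-', 'n' }
Productions for L:
  L → n - +: FIRST = { 'n' }
  L → + n: FIRST = { '+' }
  L → ε: FIRST = { ε }
  L → X (: FIRST = { '(', '*', '+', '-', 'n' }

Conflict for X: X → S - and X → ( -
  Overlap: { '(' }
Conflict for S: S → L - + and S → L *
  Overlap: { '(', '*', '+', '-', 'n' }
Conflict for L: L → n - + and L → X (
  Overlap: { 'n' }
Conflict for L: L → + n and L → X (
  Overlap: { '+' }

Answer: Yes. X → S '-' / X → '(' '-' on { '(' }; S → L '-' '+' / S → L '*' on { '(', '*', '+', '-', 'n' }; L → n '-' '+' / L → X '(' on { 'n' }; L → '+' n / L → X '(' on { '+' }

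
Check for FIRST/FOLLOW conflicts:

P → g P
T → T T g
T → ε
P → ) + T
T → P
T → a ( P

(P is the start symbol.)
Yes. T → T T g with FOLLOW(T) on { ')', 'a', 'g' }; T → P with FOLLOW(T) on { ')', 'g' }; T → a '(' P with FOLLOW(T) on { 'a' }

A FIRST/FOLLOW conflict occurs when a non-terminal N has a nullable alternative N → β (β ⇒* ε) and another alternative N → α with FIRST(α) ∩ FOLLOW(N) ≠ ∅: on such a lookahead the parser cannot decide between expanding α and letting N vanish via β.

Nullable non-terminals: T.
FIRST sets used below: FIRST(T) = { ')', 'a', 'g', ε }, FIRST(P) = { ')', 'g' }

T: nullable alternative(s) T → ε; FOLLOW(T) = { $, ')', 'a', 'g' }
  T → T T g: FIRST \ {ε} = { ')', 'a', 'g' } — overlaps FOLLOW(T) on { ')', 'a', 'g' }: CONFLICT
  T → ε: FIRST \ {ε} = { } — this is the only nullable alternative, skip
  T → P: FIRST \ {ε} = { ')', 'g' } — overlaps FOLLOW(T) on { ')', 'g' }: CONFLICT
  T → a ( P: FIRST \ {ε} = { 'a' } — overlaps FOLLOW(T) on { 'a' }: CONFLICT

P has no nullable alternative, so no FIRST/FOLLOW check is needed there.

So the grammar has 3 FIRST/FOLLOW conflicts (marked CONFLICT above).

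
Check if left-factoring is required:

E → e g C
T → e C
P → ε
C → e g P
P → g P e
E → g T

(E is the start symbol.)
Left-factoring is needed when two productions for the same non-terminal
share a common prefix on the right-hand side.

Productions for E:
  E → e g C
  E → g T
Productions for P:
  P → ε
  P → g P e

No common prefixes found.

Answer: No, left-factoring is not needed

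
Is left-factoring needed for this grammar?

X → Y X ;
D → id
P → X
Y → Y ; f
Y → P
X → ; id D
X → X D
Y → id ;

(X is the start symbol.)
Left-factoring is needed when two productions for the same non-terminal
share a common prefix on the right-hand side.

Productions for X:
  X → Y X ;
  X → ; id D
  X → X D
Productions for Y:
  Y → Y ; f
  Y → P
  Y → id ;

No common prefixes found.

Answer: No, left-factoring is not needed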